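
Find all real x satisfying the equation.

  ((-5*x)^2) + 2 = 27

Step 1. [((-5*x)^2) + 2 = 27] the outer +2 inverts by subtracting 2. So sub: (-5*x)^2 = 25.
Step 2. [(-5*x)^2 = 25] √ both sides: 25 ≥ 0 gives two branches, so sqrt: -5*x = 5 or -5.
Step 3. [-5*x = 5 or -5] -5·(inner) — divide through by -5. So div: x = -1 or 1.

Answer: x ∈ {-1, 1}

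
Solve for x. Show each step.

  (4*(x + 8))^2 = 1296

Step 1. [(4*(x + 8))^2 = 1296] √ both sides: 1296 ≥ 0 gives two branches, so sqrt: 4*(x + 8) = 36 or -36.
Step 2. [4*(x + 8) = 36 or -36] 4 out front; divide by 4, so div: x + 8 = 9 or -9.
Step 3. [x + 8 = 9 or -9] +8 is outermost — subtract 8 both sides, so sub: x = 1 or -17.

Answer: x ∈ {-17, 1}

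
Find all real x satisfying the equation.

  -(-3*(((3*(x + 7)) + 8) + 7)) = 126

Step 1. [-(-3*(((3*(x + 7)) + 8) + 7)) = 126] leading − — multiply by −1, so neg: -3*(((3*(x + 7)) + 8) + 7) = -126.
Step 2. [-3*(((3*(x + 7)) + 8) + 7) = -126] -3·(inner) — divide through by -3. So div: ((3*(x + 7)) + 8) + 7 = 42.
Step 3. [((3*(x + 7)) + 8) + 7 = 42] 7 comes off first (subtract 7). So sub: (3*(x + 7)) + 8 = 35.
Step 4. [(3*(x + 7)) + 8 = 35] subtract 8: x sits inside (… + 8) ⇒ sub: 3*(x + 7) = 27.
Step 5. [3*(x + 7) = 27] divide by the outer 3 ⇒ div: x + 7 = 9.
Step 6. [x + 7 = 9] +7 is outermost — subtract 7 both sides, so sub: x = 2.

Answer: x ∈ {2}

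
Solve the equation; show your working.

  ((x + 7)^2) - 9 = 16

Step 1. [((x + 7)^2) - 9 = 16] the outer -9 inverts by adding 9, so sub: (x + 7)^2 = 25.
Step 2. [(x + 7)^2 = 25] 25 ≥ 0, LHS is (·)² — take ±√. So sqrt: x + 7 = 5 or -5.
Step 3. [x + 7 = 5 or -5] peel the +7: subtract 7 from each side. So sub: x = -2 or -12.

Answer: x ∈ {-12, -2}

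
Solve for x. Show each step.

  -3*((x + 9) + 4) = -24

Step 1. [-3*((x + 9) + 4) = -24] -3·(inner) — divide through by -3, so div: (x + 9) + 4 = 8.
Step 2. [(x + 9) + 4 = 8] subtract 4: x sits inside (… + 4), so sub: x + 9 = 4.
Step 3. [x + 9 = 4] subtract 9: x sits inside (… + 9) ⇒ sub: x = -5.

Answer: x ∈ {-5}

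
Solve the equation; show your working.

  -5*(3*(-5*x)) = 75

Step 1. [-5*(3*(-5*x)) = 75] leading coefficient -5: divide by -5. So div: 3*(-5*x) = -15.
Step 2. [3*(-5*x) = -15] divide by the outer 3. So div: -5*x = -5.
Step 3. [-5*x = -5] -5·(inner) — divide through by -5 ⇒ div: x = 1.

Answer: x ∈ {1}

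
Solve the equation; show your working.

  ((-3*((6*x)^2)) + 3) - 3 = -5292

Step 1. [((-3*((6*x)^2)) + 3) - 3 = -5292] -3 is outermost — add 3 both sides, so sub: (-3*((6*x)^2)) + 3 = -5289.
Step 2. [(-3*((6*x)^2)) + 3 = -5289] subtract 3: x sits inside (… + 3). So sub: -3*((6*x)^2) = -5292.
Step 3. [-3*((6*x)^2) = -5292] -3·(inner) — divide through by -3. So div: (6*x)^2 = 1764.
Step 4. [(6*x)^2 = 1764] LHS squared, RHS 1764 ≥ 0: apply √ (±). So sqrt: 6*x = 42 or -42.
Step 5. [6*x = 42 or -42] 6 out front; divide by 6 ⇒ div: x = 7 or -7.

Answer: x ∈ {-7, 7}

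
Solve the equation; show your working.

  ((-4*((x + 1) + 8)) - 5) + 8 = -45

Step 1. [((-4*((x + 1) + 8)) - 5) + 8 = -45] +8 is outermost — subtract 8 both sides, so sub: (-4*((x + 1) + 8)) - 5 = -53.
Step 2. [(-4*((x + 1) + 8)) - 5 = -53] peel the -5: add 5 from each side. So sub: -4*((x + 1) + 8) = -48.
Step 3. [-4*((x + 1) + 8) = -48] divide by the outer -4, so div: (x + 1) + 8 = 12.
Step 4. [(x + 1) + 8 = 12] subtract 8: x sits inside (… + 8). So sub: x + 1 = 4.
Step 5. [x + 1 = 4] subtract 1: x sits inside (… + 1), so sub: x = 3.

Answer: x ∈ {3}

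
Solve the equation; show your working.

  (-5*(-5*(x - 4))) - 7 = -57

Step 1. [(-5*(-5*(x - 4))) - 7 = -57] peel the -7: add 7 from each side. So sub: -5*(-5*(x - 4)) = -50.
Step 2. [-5*(-5*(x - 4)) = -50] -5 out front; divide by -5 ⇒ div: -5*(x - 4) = 10.
Step 3. [-5*(x - 4) = 10] -5 out front; divide by -5. So div: x - 4 = -2.
Step 4. [x - 4 = -2] peel the -4: add 4 from each side. So sub: x = 2.

Answer: x ∈ {2}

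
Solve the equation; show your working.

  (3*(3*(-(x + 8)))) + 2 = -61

Step 1. [(3*(3*(-(x + 8)))) + 2 = -61] peel the +2: subtract 2 from each side, so sub: 3*(3*(-(x + 8))) = -63.
Step 2. [3*(3*(-(x + 8))) = -63] LHS = 3·(…); ÷3 both sides. So div: 3*(-(x + 8)) = -21.
Step 3. [3*(-(x + 8)) = -21] leading coefficient 3: divide by 3, so div: -(x + 8) = -7.
Step 4. [-(x + 8) = -7] leading − — multiply by −1 ⇒ neg: x + 8 = 7.
Step 5. [x + 8 = 7] subtract 8: x sits inside (… + 8), so sub: x = -1.

Answer: x ∈ {-1}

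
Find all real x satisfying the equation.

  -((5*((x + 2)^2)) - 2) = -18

Step 1. [-((5*((x + 2)^2)) - 2) = -18] flip signs both sides ⇒ neg: (5*((x + 2)^2)) - 2 = 18.
Step 2. [(5*((x + 2)^2)) - 2 = 18] add 2: x sits inside (… - 2). So sub: 5*((x + 2)^2) = 20.
Step 3. [5*((x + 2)^2) = 20] divide by the outer 5. So div: (x + 2)^2 = 4.
Step 4. [(x + 2)^2 = 4] √ both sides: 4 ≥ 0 gives two branches ⇒ sqrt: x + 2 = 2 or -2.
Step 5. [x + 2 = 2 or -2] 2 comes off first (subtract 2), so sub: x = 0 or -4.

Answer: x ∈ {-4, 0}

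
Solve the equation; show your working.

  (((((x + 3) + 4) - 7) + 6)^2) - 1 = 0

Step 1. [(((((x + 3) + 4) - 7) + 6)^2) - 1 = 0] -1 is outermost — add 1 both sides, so sub: ((((x + 3) + 4) - 7) + 6)^2 = 1.
Step 2. [((((x + 3) + 4) - 7) + 6)^2 = 1] √ both sides: 1 ≥ 0 gives two branches. So sqrt: (((x + 3) + 4) - 7) + 6 = 1 or -1.
Step 3. [(((x + 3) + 4) - 7) + 6 = 1 or -1] 6 comes off first (subtract 6). So sub: ((x + 3) + 4) - 7 = -5 or -7.
Step 4. [((x + 3) + 4) - 7 = -5 or -7] add 7: x sits inside (… - 7), so sub: (x + 3) + 4 = 2 or 0.
Step 5. [(x + 3) + 4 = 2 or 0] subtract 4: x sits inside (… + 4), so sub: x + 3 = -2 or -4.
Step 6. [x + 3 = -2 or -4] 3 comes off first (subtract 3). So sub: x = -5 or -7.

Answer: x ∈ {-7, -5}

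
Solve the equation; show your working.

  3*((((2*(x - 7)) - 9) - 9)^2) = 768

Step 1. [3*((((2*(x - 7)) - 9) - 9)^2) = 768] divide by the outer 3, so div: (((2*(x - 7)) - 9) - 9)^2 = 256.
Step 2. [(((2*(x - 7)) - 9) - 9)^2 = 256] 256 ≥ 0, LHS is (·)² — take ±√, so sqrt: ((2*(x - 7)) - 9) - 9 = 16 or -16.
Step 3. [((2*(x - 7)) - 9) - 9 = 16 or -16] peel the -9: add 9 from each side. So sub: (2*(x - 7)) - 9 = 25 or -7.
Step 4. [(2*(x - 7)) - 9 = 25 or -7] 9 comes off first (add 9), so sub: 2*(x - 7) = 34 or 2.
Step 5. [2*(x - 7) = 34 or 2] leading coefficient 2: divide by 2. So div: x - 7 = 17 or 1.
Step 6. [x - 7 = 17 or 1] add 7: x sits inside (… - 7), so sub: x = 24 or 8.

Answer: x ∈ {8, 24}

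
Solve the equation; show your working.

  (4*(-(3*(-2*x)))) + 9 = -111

Step 1. [(4*(-(3*(-2*x)))) + 9 = -111] peel the +9: subtract 9 from each side. So sub: 4*(-(3*(-2*x))) = -120.
Step 2. [4*(-(3*(-2*x))) = -120] 4·(inner) — divide through by 4. So div: -(3*(-2*x)) = -30.
Step 3. [-(3*(-2*x)) = -30] flip signs both sides, so neg: 3*(-2*x) = 30.
Step 4. [3*(-2*x) = 30] LHS = 3·(…); ÷3 both sides, so div: -2*x = 10.
Step 5. [-2*x = 10] LHS = -2·(…); ÷-2 both sides, so div: x = -5.

Answer: x ∈ {-5}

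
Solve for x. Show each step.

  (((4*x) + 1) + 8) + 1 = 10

Step 1. [(((4*x) + 1) + 8) + 1 = 10] subtract 1: x sits inside (… + 1) ⇒ sub: ((4*x) + 1) + 8 = 9.
Step 2. [((4*x) + 1) + 8 = 9] 8 comes off first (subtract 8). So sub: (4*x) + 1 = 1.
Step 3. [(4*x) + 1 = 1] the outer +1 inverts by subtracting 1. So sub: 4*x = 0.
Step 4. [4*x = 0] 4 out front; divide by 4 ⇒ div: x = 0.

Answer: x ∈ {0}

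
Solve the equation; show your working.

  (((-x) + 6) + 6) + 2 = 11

Step 1. [(((-x) + 6) + 6) + 2 = 11] subtract 2: x sits inside (… + 2) ⇒ sub: ((-x) + 6) + 6 = 9.
Step 2. [((-x) + 6) + 6 = 9] 6 comes off first (subtract 6). So sub: (-x) + 6 = 3.
Step 3. [(-x) + 6 = 3] 6 comes off first (subtract 6) ⇒ sub: -x = -3.
Step 4. [-x = -3] leading − — multiply by −1 ⇒ neg: x = 3.

Answer: x ∈ {3}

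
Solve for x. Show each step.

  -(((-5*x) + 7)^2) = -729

Step 1. [-(((-5*x) + 7)^2) = -729] flip signs both sides, so neg: ((-5*x) + 7)^2 = 729.
Step 2. [((-5*x) + 7)^2 = 729] √ both sides: 729 ≥ 0 gives two branches, so sqrt: (-5*x) + 7 = 27 or -27.
Step 3. [(-5*x) + 7 = 27 or -27] peel the +7: subtract 7 from each side ⇒ sub: -5*x = 20 or -34.
Step 4. [-5*x = 20 or -34] -5 out front; divide by -5 ⇒ div: x = -4 or 34/5.

Answer: x ∈ {-4, 34/5}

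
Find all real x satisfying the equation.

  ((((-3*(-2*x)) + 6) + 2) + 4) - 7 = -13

Step 1. [((((-3*(-2*x)) + 6) + 2) + 4) - 7 = -13] 7 comes off first (add 7), so sub: (((-3*(-2*x)) + 6) + 2) + 4 = -6.
Step 2. [(((-3*(-2*x)) + 6) + 2) + 4 = -6] peel the +4: subtract 4 from each side ⇒ sub: ((-3*(-2*x)) + 6) + 2 = -10.
Step 3. [((-3*(-2*x)) + 6) + 2 = -10] +2 is outermost — subtract 2 both sides ⇒ sub: (-3*(-2*x)) + 6 = -12.
Step 4. [(-3*(-2*x)) + 6 = -12] 6 comes off first (subtract 6), so sub: -3*(-2*x) = -18.
Step 5. [-3*(-2*x) = -18] -3 out front; divide by -3 ⇒ div: -2*x = 6.
Step 6. [-2*x = 6] -2·(inner) — divide through by -2 ⇒ div: x = -3.

Answer: x ∈ {-3}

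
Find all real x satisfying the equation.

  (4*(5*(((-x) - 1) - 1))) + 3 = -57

Step 1. [(4*(5*(((-x) - 1) - 1))) + 3 = -57] peel the +3: subtract 3 from each side, so sub: 4*(5*(((-x) - 1) - 1)) = -60.
Step 2. [4*(5*(((-x) - 1) - 1)) = -60] leading coefficient 4: divide by 4 ⇒ div: 5*(((-x) - 1) - 1) = -15.
Step 3. [5*(((-x) - 1) - 1) = -15] divide by the outer 5. So div: ((-x) - 1) - 1 = -3.
Step 4. [((-x) - 1) - 1 = -3] the outer -1 inverts by adding 1. So sub: (-x) - 1 = -2.
Step 5. [(-x) - 1 = -2] 1 comes off first (add 1). So sub: -x = -1.
Step 6. [-x = -1] flip signs both sides. So neg: x = 1.

Answer: x ∈ {1}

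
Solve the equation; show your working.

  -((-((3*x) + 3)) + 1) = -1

Step 1. [-((-((3*x) + 3)) + 1) = -1] leading − — multiply by −1, so neg: (-((3*x) + 3)) + 1 = 1.
Step 2. [(-((3*x) + 3)) + 1 = 1] 1 comes off first (subtract 1) ⇒ sub: -((3*x) + 3) = 0.
Step 3. [-((3*x) + 3) = 0] leading − — multiply by −1. So neg: (3*x) + 3 = 0.
Step 4. [(3*x) + 3 = 0] common factor 3 (LHS and 0) — divide through. So factor: x + 1 = 0.
Step 5. [x + 1 = 0] peel the +1: subtract 1 from each side. So sub: x = -1.

Answer: x ∈ {-1}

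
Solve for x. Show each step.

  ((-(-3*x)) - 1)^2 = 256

Step 1. [((-(-3*x)) - 1)^2 = 256] √ both sides: 256 ≥ 0 gives two branches ⇒ sqrt: (-(-3*x)) - 1 = 16 or -16.
Step 2. [(-(-3*x)) - 1 = 16 or -16] -1 is outermost — add 1 both sides ⇒ sub: -(-3*x) = 17 or -15.
Step 3. [-(-3*x) = 17 or -15] leading − — multiply by −1 ⇒ neg: -3*x = -17 or 15.
Step 4. [-3*x = -17 or 15] -3 out front; divide by -3, so div: x = 17/3 or -5.

Answer: x ∈ {-5, 17/3}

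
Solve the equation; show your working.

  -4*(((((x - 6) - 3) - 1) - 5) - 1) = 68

Step 1. [-4*(((((x - 6) - 3) - 1) - 5) - 1) = 68] -4 out front; divide by -4 ⇒ div: ((((x - 6) - 3) - 1) - 5) - 1 = -17.
Step 2. [((((x - 6) - 3) - 1) - 5) - 1 = -17] 1 comes off first (add 1). So sub: (((x - 6) - 3) - 1) - 5 = -16.
Step 3. [(((x - 6) - 3) - 1) - 5 = -16] the outer -5 inverts by adding 5 ⇒ sub: ((x - 6) - 3) - 1 = -11.
Step 4. [((x - 6) - 3) - 1 = -11] the outer -1 inverts by adding 1, so sub: (x - 6) - 3 = -10.
Step 5. [(x - 6) - 3 = -10] 3 comes off first (add 3). So sub: x - 6 = -7.
Step 6. [x - 6 = -7] peel the -6: add 6 from each side. So sub: x = -1.

Answer: x ∈ {-1}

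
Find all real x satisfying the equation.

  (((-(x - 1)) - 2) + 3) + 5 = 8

Step 1. [(((-(x - 1)) - 2) + 3) + 5 = 8] +5 is outermost — subtract 5 both sides. So sub: ((-(x - 1)) - 2) + 3 = 3.
Step 2. [((-(x - 1)) - 2) + 3 = 3] 3 comes off first (subtract 3), so sub: (-(x - 1)) - 2 = 0.
Step 3. [(-(x - 1)) - 2 = 0] the outer -2 inverts by adding 2 ⇒ sub: -(x - 1) = 2.
Step 4. [-(x - 1) = 2] leading − — multiply by −1, so neg: x - 1 = -2.
Step 5. [x - 1 = -2] peel the -1: add 1 from each side. So sub: x = -1.

Answer: x ∈ {-1}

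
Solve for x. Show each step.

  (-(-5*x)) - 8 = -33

Step 1. [(-(-5*x)) - 8 = -33] peel the -8: add 8 from each side. So sub: -(-5*x) = -25.
Step 2. [-(-5*x) = -25] LHS negated; negate both sides. So neg: -5*x = 25.
Step 3. [-5*x = 25] divide by the outer -5. So div: x = -5.

Answer: x ∈ {-5}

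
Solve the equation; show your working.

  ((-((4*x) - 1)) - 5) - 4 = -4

Step 1. [((-((4*x) - 1)) - 5) - 4 = -4] add 4: x sits inside (… - 4), so sub: (-((4*x) - 1)) - 5 = 0.
Step 2. [(-((4*x) - 1)) - 5 = 0] peel the -5: add 5 from each side, so sub: -((4*x) - 1) = 5.
Step 3. [-((4*x) - 1) = 5] LHS negated; negate both sides ⇒ neg: (4*x) - 1 = -5.
Step 4. [(4*x) - 1 = -5] peel the -1: add 1 from each side. So sub: 4*x = -4.
Step 5. [4*x = -4] LHS = 4·(…); ÷4 both sides. So div: x = -1.

Answer: x ∈ {-1}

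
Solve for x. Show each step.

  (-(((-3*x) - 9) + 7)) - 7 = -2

Step 1. [(-(((-3*x) - 9) + 7)) - 7 = -2] peel the -7: add 7 from each side ⇒ sub: -(((-3*x) - 9) + 7) = 5.
Step 2. [-(((-3*x) - 9) + 7) = 5] leading − — multiply by −1. So neg: ((-3*x) - 9) + 7 = -5.
Step 3. [((-3*x) - 9) + 7 = -5] subtract 7: x sits inside (… + 7). So sub: (-3*x) - 9 = -12.
Step 4. [(-3*x) - 9 = -12] 9 comes off first (add 9), so sub: -3*x = -3.
Step 5. [-3*x = -3] LHS = -3·(…); ÷-3 both sides ⇒ div: x = 1.

Answer: x ∈ {1}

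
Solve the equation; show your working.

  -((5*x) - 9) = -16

Step 1. [-((5*x) - 9) = -16] leading − — multiply by −1, so neg: (5*x) - 9 = 16.
Step 2. [(5*x) - 9 = 16] add 9: x sits inside (… - 9) ⇒ sub: 5*x = 25.
Step 3. [5*x = 25] 5·(inner) — divide through by 5. So div: x = 5.

Answer: x ∈ {5}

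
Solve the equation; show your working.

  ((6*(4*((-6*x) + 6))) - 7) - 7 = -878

Step 1. [((6*(4*((-6*x) + 6))) - 7) - 7 = -878] -7 is outermost — add 7 both sides ⇒ sub: (6*(4*((-6*x) + 6))) - 7 = -871.
Step 2. [(6*(4*((-6*x) + 6))) - 7 = -871] the outer -7 inverts by adding 7 ⇒ sub: 6*(4*((-6*x) + 6)) = -864.
Step 3. [6*(4*((-6*x) + 6)) = -864] leading coefficient 6: divide by 6. So div: 4*((-6*x) + 6) = -144.
Step 4. [4*((-6*x) + 6) = -144] LHS = 4·(…); ÷4 both sides. So div: (-6*x) + 6 = -36.
Step 5. [(-6*x) + 6 = -36] subtract 6: x sits inside (… + 6) ⇒ sub: -6*x = -42.
Step 6. [-6*x = -42] -6·(inner) — divide through by -6. So div: x = 7.

Answer: x ∈ {7}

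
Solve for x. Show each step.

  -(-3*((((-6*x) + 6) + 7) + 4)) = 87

Step 1. [-(-3*((((-6*x) + 6) + 7) + 4)) = 87] flip signs both sides. So neg: -3*((((-6*x) + 6) + 7) + 4) = -87.
Step 2. [-3*((((-6*x) + 6) + 7) + 4) = -87] divide by the outer -3 ⇒ div: (((-6*x) + 6) + 7) + 4 = 29.
Step 3. [(((-6*x) + 6) + 7) + 4 = 29] +4 is outermost — subtract 4 both sides. So sub: ((-6*x) + 6) + 7 = 25.
Step 4. [((-6*x) + 6) + 7 = 25] peel the +7: subtract 7 from each side. So sub: (-6*x) + 6 = 18.
Step 5. [(-6*x) + 6 = 18] -6 divides every term; factor it out, so factor: x - 1 = -3.
Step 6. [x - 1 = -3] -1 is outermost — add 1 both sides. So sub: x = -2.

Answer: x ∈ {-2}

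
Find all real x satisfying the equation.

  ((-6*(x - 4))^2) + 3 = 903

Step 1. [((-6*(x - 4))^2) + 3 = 903] peel the +3: subtract 3 from each side. So sub: (-6*(x - 4))^2 = 900.
Step 2. [(-6*(x - 4))^2 = 900] LHS squared, RHS 900 ≥ 0: apply √ (±) ⇒ sqrt: -6*(x - 4) = 30 or -30.
Step 3. [-6*(x - 4) = 30 or -30] leading coefficient -6: divide by -6, so div: x - 4 = -5 or 5.
Step 4. [x - 4 = -5 or 5] 4 comes off first (add 4) ⇒ sub: x = -1 or 9.

Answer: x ∈ {-1, 9}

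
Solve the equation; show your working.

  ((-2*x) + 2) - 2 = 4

Step 1. [((-2*x) + 2) - 2 = 4] peel the -2: add 2 from each side ⇒ sub: (-2*x) + 2 = 6.
Step 2. [(-2*x) + 2 = 6] common factor -2 (LHS and 6) — divide through, so factor: x - 1 = -3.
Step 3. [x - 1 = -3] -1 is outermost — add 1 both sides, so sub: x = -2.

Answer: x ∈ {-2}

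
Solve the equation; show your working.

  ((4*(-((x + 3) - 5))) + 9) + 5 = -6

Step 1. [((4*(-((x + 3) - 5))) + 9) + 5 = -6] the outer +5 inverts by subtracting 5 ⇒ sub: (4*(-((x + 3) - 5))) + 9 = -11.
Step 2. [(4*(-((x + 3) - 5))) + 9 = -11] +9 is outermost — subtract 9 both sides, so sub: 4*(-((x + 3) - 5)) = -20.
Step 3. [4*(-((x + 3) - 5)) = -20] 4 out front; divide by 4. So div: -((x + 3) - 5) = -5.
Step 4. [-((x + 3) - 5) = -5] leading − — multiply by −1, so neg: (x + 3) - 5 = 5.
Step 5. [(x + 3) - 5 = 5] peel the -5: add 5 from each side ⇒ sub: x + 3 = 10.
Step 6. [x + 3 = 10] the outer +3 inverts by subtracting 3. So sub: x = 7.

Answer: x ∈ {7}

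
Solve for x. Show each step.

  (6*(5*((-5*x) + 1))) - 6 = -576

Step 1. [(6*(5*((-5*x) + 1))) - 6 = -576] 6 | LHS and 6 | -576: pull 6 out, so factor: (5*((-5*x) + 1)) - 1 = -96.
Step 2. [(5*((-5*x) + 1)) - 1 = -96] the outer -1 inverts by adding 1 ⇒ sub: 5*((-5*x) + 1) = -95.
Step 3. [5*((-5*x) + 1) = -95] 5·(inner) — divide through by 5. So div: (-5*x) + 1 = -19.
Step 4. [(-5*x) + 1 = -19] 1 comes off first (subtract 1) ⇒ sub: -5*x = -20.
Step 5. [-5*x = -20] LHS = -5·(…); ÷-5 both sides ⇒ div: x = 4.

Answer: x ∈ {4}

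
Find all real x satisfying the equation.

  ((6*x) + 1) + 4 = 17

Step 1. [((6*x) + 1) + 4 = 17] subtract 4: x sits inside (… + 4). So sub: (6*x) + 1 = 13.
Step 2. [(6*x) + 1 = 13] subtract 1: x sits inside (… + 1), so sub: 6*x = 12.
Step 3. [6*x = 12] leading coefficient 6: divide by 6. So div: x = 2.

Answer: x ∈ {2}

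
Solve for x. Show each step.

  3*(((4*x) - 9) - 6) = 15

Step 1. [3*(((4*x) - 9) - 6) = 15] 3 out front; divide by 3, so div: ((4*x) - 9) - 6 = 5.
Step 2. [((4*x) - 9) - 6 = 5] 6 comes off first (add 6) ⇒ sub: (4*x) - 9 = 11.
Step 3. [(4*x) - 9 = 11] add 9: x sits inside (… - 9). So sub: 4*x = 20.
Step 4. [4*x = 20] 4 out front; divide by 4 ⇒ div: x = 5.

Answer: x ∈ {5}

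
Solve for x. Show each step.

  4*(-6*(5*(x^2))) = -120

Step 1. [4*(-6*(5*(x^2))) = -120] LHS = 4·(…); ÷4 both sides. So div: -6*(5*(x^2)) = -30.
Step 2. [-6*(5*(x^2)) = -30] divide by the outer -6, so div: 5*(x^2) = 5.
Step 3. [5*(x^2) = 5] LHS = 5·(…); ÷5 both sides ⇒ div: x^2 = 1.
Step 4. [x^2 = 1] √ both sides: 1 ≥ 0 gives two branches. So sqrt: x = 1 or -1.

Answer: x ∈ {-1, 1}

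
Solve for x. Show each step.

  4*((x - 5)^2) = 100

Step 1. [4*((x - 5)^2) = 100] leading coefficient 4: divide by 4. So div: (x - 5)^2 = 25.
Step 2. [(x - 5)^2 = 25] 25 ≥ 0, LHS is (·)² — take ±√. So sqrt: x - 5 = 5 or -5.
Step 3. [x - 5 = 5 or -5] the outer -5 inverts by adding 5 ⇒ sub: x = 10 or 0.

Answer: x ∈ {0, 10}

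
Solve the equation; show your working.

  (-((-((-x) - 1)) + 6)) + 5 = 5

Step 1. [(-((-((-x) - 1)) + 6)) + 5 = 5] +5 is outermost — subtract 5 both sides, so sub: -((-((-x) - 1)) + 6) = 0.
Step 2. [-((-((-x) - 1)) + 6) = 0] flip signs both sides ⇒ neg: (-((-x) - 1)) + 6 = 0.
Step 3. [(-((-x) - 1)) + 6 = 0] +6 is outermost — subtract 6 both sides ⇒ sub: -((-x) - 1) = -6.
Step 4. [-((-x) - 1) = -6] LHS negated; negate both sides. So neg: (-x) - 1 = 6.
Step 5. [(-x) - 1 = 6] 1 comes off first (add 1), so sub: -x = 7.
Step 6. [-x = 7] leading − — multiply by −1. So neg: x = -7.

Answer: x ∈ {-7}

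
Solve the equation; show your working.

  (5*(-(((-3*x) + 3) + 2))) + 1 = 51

Step 1. [(5*(-(((-3*x) + 3) + 2))) + 1 = 51] peel the +1: subtract 1 from each side ⇒ sub: 5*(-(((-3*x) + 3) + 2)) = 50.
Step 2. [5*(-(((-3*x) + 3) + 2)) = 50] divide by the outer 5. So div: -(((-3*x) + 3) + 2) = 10.
Step 3. [-(((-3*x) + 3) + 2) = 10] LHS negated; negate both sides, so neg: ((-3*x) + 3) + 2 = -10.
Step 4. [((-3*x) + 3) + 2 = -10] 2 comes off first (subtract 2). So sub: (-3*x) + 3 = -12.
Step 5. [(-3*x) + 3 = -12] -3 divides every term; factor it out ⇒ factor: x - 1 = 4.
Step 6. [x - 1 = 4] add 1: x sits inside (… - 1) ⇒ sub: x = 5.

Answer: x ∈ {5}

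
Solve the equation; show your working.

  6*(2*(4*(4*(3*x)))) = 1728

Step 1. [6*(2*(4*(4*(3*x)))) = 1728] leading coefficient 6: divide by 6 ⇒ div: 2*(4*(4*(3*x))) = 288.
Step 2. [2*(4*(4*(3*x))) = 288] divide by the outer 2. So div: 4*(4*(3*x)) = 144.
Step 3. [4*(4*(3*x)) = 144] leading coefficient 4: divide by 4, so div: 4*(3*x) = 36.
Step 4. [4*(3*x) = 36] 4·(inner) — divide through by 4. So div: 3*x = 9.
Step 5. [3*x = 9] leading coefficient 3: divide by 3 ⇒ div: x = 3.

Answer: x ∈ {3}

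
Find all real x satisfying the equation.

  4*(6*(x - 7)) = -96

Step 1. [4*(6*(x - 7)) = -96] divide by the outer 4 ⇒ div: 6*(x - 7) = -24.
Step 2. [6*(x - 7) = -24] 6 out front; divide by 6 ⇒ div: x - 7 = -4.
Step 3. [x - 7 = -4] -7 is outermost — add 7 both sides. So sub: x = 3.

Answer: x ∈ {3}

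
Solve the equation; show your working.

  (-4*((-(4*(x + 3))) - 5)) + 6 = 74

Step 1. [(-4*((-(4*(x + 3))) - 5)) + 6 = 74] +6 is outermost — subtract 6 both sides, so sub: -4*((-(4*(x + 3))) - 5) = 68.
Step 2. [-4*((-(4*(x + 3))) - 5) = 68] divide by the outer -4 ⇒ div: (-(4*(x + 3))) - 5 = -17.
Step 3. [(-(4*(x + 3))) - 5 = -17] 5 comes off first (add 5). So sub: -(4*(x + 3)) = -12.
Step 4. [-(4*(x + 3)) = -12] LHS negated; negate both sides. So neg: 4*(x + 3) = 12.
Step 5. [4*(x + 3) = 12] leading coefficient 4: divide by 4 ⇒ div: x + 3 = 3.
Step 6. [x + 3 = 3] subtract 3: x sits inside (… + 3). So sub: x = 0.

Answer: x ∈ {0}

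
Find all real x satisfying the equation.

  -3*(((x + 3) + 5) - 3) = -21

Step 1. [-3*(((x + 3) + 5) - 3) = -21] divide by the outer -3, so div: ((x + 3) + 5) - 3 = 7.
Step 2. [((x + 3) + 5) - 3 = 7] peel the -3: add 3 from each side. So sub: (x + 3) + 5 = 10.
Step 3. [(x + 3) + 5 = 10] 5 comes off first (subtract 5). So sub: x + 3 = 5.
Step 4. [x + 3 = 5] +3 is outermost — subtract 3 both sides. So sub: x = 2.

Answer: x ∈ {2}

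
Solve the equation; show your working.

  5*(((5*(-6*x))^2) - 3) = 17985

Step 1. [5*(((5*(-6*x))^2) - 3) = 17985] divide by the outer 5, so div: ((5*(-6*x))^2) - 3 = 3597.
Step 2. [((5*(-6*x))^2) - 3 = 3597] peel the -3: add 3 from each side, so sub: (5*(-6*x))^2 = 3600.
Step 3. [(5*(-6*x))^2 = 3600] 3600 ≥ 0, LHS is (·)² — take ±√, so sqrt: 5*(-6*x) = 60 or -60.
Step 4. [5*(-6*x) = 60 or -60] 5·(inner) — divide through by 5. So div: -6*x = 12 or -12.
Step 5. [-6*x = 12 or -12] -6·(inner) — divide through by -6, so div: x = -2 or 2.

Answer: x ∈ {-2, 2}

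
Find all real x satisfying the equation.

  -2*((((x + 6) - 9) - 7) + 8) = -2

Step 1. [-2*((((x + 6) - 9) - 7) + 8) = -2] LHS = -2·(…); ÷-2 both sides, so div: (((x + 6) - 9) - 7) + 8 = 1.
Step 2. [(((x + 6) - 9) - 7) + 8 = 1] subtract 8: x sits inside (… + 8). So sub: ((x + 6) - 9) - 7 = -7.
Step 3. [((x + 6) - 9) - 7 = -7] 7 comes off first (add 7). So sub: (x + 6) - 9 = 0.
Step 4. [(x + 6) - 9 = 0] the outer -9 inverts by adding 9, so sub: x + 6 = 9.
Step 5. [x + 6 = 9] the outer +6 inverts by subtracting 6. So sub: x = 3.

Answer: x ∈ {3}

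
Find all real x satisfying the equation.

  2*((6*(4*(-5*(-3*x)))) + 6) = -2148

Step 1. [2*((6*(4*(-5*(-3*x)))) + 6) = -2148] 2·(inner) — divide through by 2 ⇒ div: (6*(4*(-5*(-3*x)))) + 6 = -1074.
Step 2. [(6*(4*(-5*(-3*x)))) + 6 = -1074] 6 divides every term; factor it out. So factor: (4*(-5*(-3*x))) + 1 = -179.
Step 3. [(4*(-5*(-3*x))) + 1 = -179] the outer +1 inverts by subtracting 1 ⇒ sub: 4*(-5*(-3*x)) = -180.
Step 4. [4*(-5*(-3*x)) = -180] leading coefficient 4: divide by 4 ⇒ div: -5*(-3*x) = -45.
Step 5. [-5*(-3*x) = -45] -5 out front; divide by -5. So div: -3*x = 9.
Step 6. [-3*x = 9] LHS = -3·(…); ÷-3 both sides, so div: x = -3.

Answer: x ∈ {-3}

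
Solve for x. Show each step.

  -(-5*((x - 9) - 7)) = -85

Step 1. [-(-5*((x - 9) - 7)) = -85] LHS negated; negate both sides. So neg: -5*((x - 9) - 7) = 85.
Step 2. [-5*((x - 9) - 7) = 85] divide by the outer -5. So div: (x - 9) - 7 = -17.
Step 3. [(x - 9) - 7 = -17] 7 comes off first (add 7). So sub: x - 9 = -10.
Step 4. [x - 9 = -10] peel the -9: add 9 from each side ⇒ sub: x = -1.

Answer: x ∈ {-1}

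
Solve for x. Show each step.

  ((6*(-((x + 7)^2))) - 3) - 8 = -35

Step 1. [((6*(-((x + 7)^2))) - 3) - 8 = -35] -8 is outermost — add 8 both sides ⇒ sub: (6*(-((x + 7)^2))) - 3 = -27.
Step 2. [(6*(-((x + 7)^2))) - 3 = -27] add 3: x sits inside (… - 3), so sub: 6*(-((x + 7)^2)) = -24.
Step 3. [6*(-((x + 7)^2)) = -24] 6·(inner) — divide through by 6 ⇒ div: -((x + 7)^2) = -4.
Step 4. [-((x + 7)^2) = -4] LHS negated; negate both sides ⇒ neg: (x + 7)^2 = 4.
Step 5. [(x + 7)^2 = 4] LHS squared, RHS 4 ≥ 0: apply √ (±), so sqrt: x + 7 = 2 or -2.
Step 6. [x + 7 = 2 or -2] the outer +7 inverts by subtracting 7. So sub: x = -5 or -9.

Answer: x ∈ {-9, -5}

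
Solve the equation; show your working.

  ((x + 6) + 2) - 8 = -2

Step 1. [((x + 6) + 2) - 8 = -2] -8 is outermost — add 8 both sides, so sub: (x + 6) + 2 = 6.
Step 2. [(x + 6) + 2 = 6] peel the +2: subtract 2 from each side, so sub: x + 6 = 4.
Step 3. [x + 6 = 4] subtract 6: x sits inside (… + 6) ⇒ sub: x = -2.

Answer: x ∈ {-2}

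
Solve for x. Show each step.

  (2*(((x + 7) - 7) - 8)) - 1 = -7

Step 1. [(2*(((x + 7) - 7) - 8)) - 1 = -7] the outer -1 inverts by adding 1 ⇒ sub: 2*(((x + 7) - 7) - 8) = -6.
Step 2. [2*(((x + 7) - 7) - 8) = -6] 2 out front; divide by 2, so div: ((x + 7) - 7) - 8 = -3.
Step 3. [((x + 7) - 7) - 8 = -3] add 8: x sits inside (… - 8) ⇒ sub: (x + 7) - 7 = 5.
Step 4. [(x + 7) - 7 = 5] peel the -7: add 7 from each side. So sub: x + 7 = 12.
Step 5. [x + 7 = 12] subtract 7: x sits inside (… + 7) ⇒ sub: x = 5.

Answer: x ∈ {5}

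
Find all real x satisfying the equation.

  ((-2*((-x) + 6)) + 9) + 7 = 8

Step 1. [((-2*((-x) + 6)) + 9) + 7 = 8] 7 comes off first (subtract 7), so sub: (-2*((-x) + 6)) + 9 = 1.
Step 2. [(-2*((-x) + 6)) + 9 = 1] +9 is outermost — subtract 9 both sides, so sub: -2*((-x) + 6) = -8.
Step 3. [-2*((-x) + 6) = -8] divide by the outer -2. So div: (-x) + 6 = 4.
Step 4. [(-x) + 6 = 4] 6 comes off first (subtract 6), so sub: -x = -2.
Step 5. [-x = -2] flip signs both sides ⇒ neg: x = 2.

Answer: x ∈ {2}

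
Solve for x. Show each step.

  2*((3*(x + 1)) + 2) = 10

Step 1. [2*((3*(x + 1)) + 2) = 10] leading coefficient 2: divide by 2. So div: (3*(x + 1)) + 2 = 5.
Step 2. [(3*(x + 1)) + 2 = 5] 2 comes off first (subtract 2) ⇒ sub: 3*(x + 1) = 3.
Step 3. [3*(x + 1) = 3] LHS = 3·(…); ÷3 both sides. So div: x + 1 = 1.
Step 4. [x + 1 = 1] 1 comes off first (subtract 1) ⇒ sub: x = 0.

Answer: x ∈ {0}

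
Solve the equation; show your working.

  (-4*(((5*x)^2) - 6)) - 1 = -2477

Step 1. [(-4*(((5*x)^2) - 6)) - 1 = -2477] add 1: x sits inside (… - 1) ⇒ sub: -4*(((5*x)^2) - 6) = -2476.
Step 2. [-4*(((5*x)^2) - 6) = -2476] -4·(inner) — divide through by -4. So div: ((5*x)^2) - 6 = 619.
Step 3. [((5*x)^2) - 6 = 619] 6 comes off first (add 6) ⇒ sub: (5*x)^2 = 625.
Step 4. [(5*x)^2 = 625] √ both sides: 625 ≥ 0 gives two branches. So sqrt: 5*x = 25 or -25.
Step 5. [5*x = 25 or -25] LHS = 5·(…); ÷5 both sides ⇒ div: x = 5 or -5.

Answer: x ∈ {-5, 5}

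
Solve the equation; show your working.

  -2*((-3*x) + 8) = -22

Step 1. [-2*((-3*x) + 8) = -22] divide by the outer -2 ⇒ div: (-3*x) + 8 = 11.
Step 2. [(-3*x) + 8 = 11] 8 comes off first (subtract 8). So sub: -3*x = 3.
Step 3. [-3*x = 3] -3 out front; divide by -3, so div: x = -1.

Answer: x ∈ {-1}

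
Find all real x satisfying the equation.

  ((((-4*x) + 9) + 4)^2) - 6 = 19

Step 1. [((((-4*x) + 9) + 4)^2) - 6 = 19] -6 is outermost — add 6 both sides. So sub: (((-4*x) + 9) + 4)^2 = 25.
Step 2. [(((-4*x) + 9) + 4)^2 = 25] LHS squared, RHS 25 ≥ 0: apply √ (±), so sqrt: ((-4*x) + 9) + 4 = 5 or -5.
Step 3. [((-4*x) + 9) + 4 = 5 or -5] the outer +4 inverts by subtracting 4 ⇒ sub: (-4*x) + 9 = 1 or -9.
Step 4. [(-4*x) + 9 = 1 or -9] +9 is outermost — subtract 9 both sides ⇒ sub: -4*x = -8 or -18.
Step 5. [-4*x = -8 or -18] -4 out front; divide by -4 ⇒ div: x = 2 or 9/2.

Answer: x ∈ {2, 9/2}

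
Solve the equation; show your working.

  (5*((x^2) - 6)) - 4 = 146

Step 1. [(5*((x^2) - 6)) - 4 = 146] 4 comes off first (add 4) ⇒ sub: 5*((x^2) - 6) = 150.
Step 2. [5*((x^2) - 6) = 150] divide by the outer 5 ⇒ div: (x^2) - 6 = 30.
Step 3. [(x^2) - 6 = 30] the outer -6 inverts by adding 6 ⇒ sub: x^2 = 36.
Step 4. [x^2 = 36] 36 ≥ 0, LHS is (·)² — take ±√. So sqrt: x = 6 or -6.

Answer: x ∈ {-6, 6}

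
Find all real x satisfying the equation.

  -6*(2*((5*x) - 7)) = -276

Step 1. [-6*(2*((5*x) - 7)) = -276] leading coefficient -6: divide by -6 ⇒ div: 2*((5*x) - 7) = 46.
Step 2. [2*((5*x) - 7) = 46] leading coefficient 2: divide by 2, so div: (5*x) - 7 = 23.
Step 3. [(5*x) - 7 = 23] peel the -7: add 7 from each side, so sub: 5*x = 30.
Step 4. [5*x = 30] 5 out front; divide by 5, so div: x = 6.

Answer: x ∈ {6}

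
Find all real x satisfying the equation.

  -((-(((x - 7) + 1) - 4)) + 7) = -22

Step 1. [-((-(((x - 7) + 1) - 4)) + 7) = -22] flip signs both sides, so neg: (-(((x - 7) + 1) - 4)) + 7 = 22.
Step 2. [(-(((x - 7) + 1) - 4)) + 7 = 22] peel the +7: subtract 7 from each side, so sub: -(((x - 7) + 1) - 4) = 15.
Step 3. [-(((x - 7) + 1) - 4) = 15] flip signs both sides. So neg: ((x - 7) + 1) - 4 = -15.
Step 4. [((x - 7) + 1) - 4 = -15] the outer -4 inverts by adding 4. So sub: (x - 7) + 1 = -11.
Step 5. [(x - 7) + 1 = -11] subtract 1: x sits inside (… + 1), so sub: x - 7 = -12.
Step 6. [x - 7 = -12] the outer -7 inverts by adding 7. So sub: x = -5.

Answer: x ∈ {-5}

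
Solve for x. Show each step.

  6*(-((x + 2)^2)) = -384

Step 1. [6*(-((x + 2)^2)) = -384] 6·(inner) — divide through by 6 ⇒ div: -((x + 2)^2) = -64.
Step 2. [-((x + 2)^2) = -64] flip signs both sides. So neg: (x + 2)^2 = 64.
Step 3. [(x + 2)^2 = 64] 64 ≥ 0, LHS is (·)² — take ±√. So sqrt: x + 2 = 8 or -8.
Step 4. [x + 2 = 8 or -8] +2 is outermost — subtract 2 both sides, so sub: x = 6 or -10.

Answer: x ∈ {-10, 6}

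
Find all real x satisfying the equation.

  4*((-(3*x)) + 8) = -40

Step 1. [4*((-(3*x)) + 8) = -40] leading coefficient 4: divide by 4 ⇒ div: (-(3*x)) + 8 = -10.
Step 2. [(-(3*x)) + 8 = -10] subtract 8: x sits inside (… + 8), so sub: -(3*x) = -18.
Step 3. [-(3*x) = -18] flip signs both sides ⇒ neg: 3*x = 18.
Step 4. [3*x = 18] LHS = 3·(…); ÷3 both sides, so div: x = 6.

Answer: x ∈ {6}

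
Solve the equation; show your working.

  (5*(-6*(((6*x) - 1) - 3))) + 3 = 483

Step 1. [(5*(-6*(((6*x) - 1) - 3))) + 3 = 483] 3 comes off first (subtract 3) ⇒ sub: 5*(-6*(((6*x) - 1) - 3)) = 480.
Step 2. [5*(-6*(((6*x) - 1) - 3)) = 480] 5 out front; divide by 5. So div: -6*(((6*x) - 1) - 3) = 96.
Step 3. [-6*(((6*x) - 1) - 3) = 96] -6 out front; divide by -6, so div: ((6*x) - 1) - 3 = -16.
Step 4. [((6*x) - 1) - 3 = -16] peel the -3: add 3 from each side. So sub: (6*x) - 1 = -13.
Step 5. [(6*x) - 1 = -13] the outer -1 inverts by adding 1 ⇒ sub: 6*x = -12.
Step 6. [6*x = -12] 6·(inner) — divide through by 6 ⇒ div: x = -2.

Answer: x ∈ {-2}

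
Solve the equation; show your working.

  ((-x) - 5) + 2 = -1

Step 1. [((-x) - 5) + 2 = -1] peel the +2: subtract 2 from each side. So sub: (-x) - 5 = -3.
Step 2. [(-x) - 5 = -3] the outer -5 inverts by adding 5. So sub: -x = 2.
Step 3. [-x = 2] LHS negated; negate both sides, so neg: x = -2.

Answer: x ∈ {-2}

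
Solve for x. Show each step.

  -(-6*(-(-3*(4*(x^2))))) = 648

Step 1. [-(-6*(-(-3*(4*(x^2))))) = 648] flip signs both sides. So neg: -6*(-(-3*(4*(x^2)))) = -648.
Step 2. [-6*(-(-3*(4*(x^2)))) = -648] leading coefficient -6: divide by -6. So div: -(-3*(4*(x^2))) = 108.
Step 3. [-(-3*(4*(x^2))) = 108] leading − — multiply by −1. So neg: -3*(4*(x^2)) = -108.
Step 4. [-3*(4*(x^2)) = -108] -3·(inner) — divide through by -3. So div: 4*(x^2) = 36.
Step 5. [4*(x^2) = 36] leading coefficient 4: divide by 4, so div: x^2 = 9.
Step 6. [x^2 = 9] LHS squared, RHS 9 ≥ 0: apply √ (±). So sqrt: x = 3 or -3.

Answer: x ∈ {-3, 3}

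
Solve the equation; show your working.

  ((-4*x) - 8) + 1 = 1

Step 1. [((-4*x) - 8) + 1 = 1] peel the +1: subtract 1 from each side, so sub: (-4*x) - 8 = 0.
Step 2. [(-4*x) - 8 = 0] -4 | LHS and -4 | 0: pull -4 out. So factor: x + 2 = 0.
Step 3. [x + 2 = 0] 2 comes off first (subtract 2), so sub: x = -2.

Answer: x ∈ {-2}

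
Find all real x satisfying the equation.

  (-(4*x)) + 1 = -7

Step 1. [(-(4*x)) + 1 = -7] 1 comes off first (subtract 1), so sub: -(4*x) = -8.
Step 2. [-(4*x) = -8] LHS negated; negate both sides. So neg: 4*x = 8.
Step 3. [4*x = 8] leading coefficient 4: divide by 4, so div: x = 2.

Answer: x ∈ {2}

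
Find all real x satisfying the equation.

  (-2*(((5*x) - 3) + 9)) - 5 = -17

Step 1. [(-2*(((5*x) - 3) + 9)) - 5 = -17] 5 comes off first (add 5) ⇒ sub: -2*(((5*x) - 3) + 9) = -12.
Step 2. [-2*(((5*x) - 3) + 9) = -12] -2 out front; divide by -2. So div: ((5*x) - 3) + 9 = 6.
Step 3. [((5*x) - 3) + 9 = 6] subtract 9: x sits inside (… + 9) ⇒ sub: (5*x) - 3 = -3.
Step 4. [(5*x) - 3 = -3] 3 comes off first (add 3) ⇒ sub: 5*x = 0.
Step 5. [5*x = 0] 5·(inner) — divide through by 5, so div: x = 0.

Answer: x ∈ {0}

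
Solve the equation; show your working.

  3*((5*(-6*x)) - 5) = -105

Step 1. [3*((5*(-6*x)) - 5) = -105] divide by the outer 3 ⇒ div: (5*(-6*x)) - 5 = -35.
Step 2. [(5*(-6*x)) - 5 = -35] 5 divides every term; factor it out. So factor: (-6*x) - 1 = -7.
Step 3. [(-6*x) - 1 = -7] -1 is outermost — add 1 both sides, so sub: -6*x = -6.
Step 4. [-6*x = -6] leading coefficient -6: divide by -6. So div: x = 1.

Answer: x ∈ {1}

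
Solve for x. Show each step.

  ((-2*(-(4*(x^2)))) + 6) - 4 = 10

Step 1. [((-2*(-(4*(x^2)))) + 6) - 4 = 10] -4 is outermost — add 4 both sides. So sub: (-2*(-(4*(x^2)))) + 6 = 14.
Step 2. [(-2*(-(4*(x^2)))) + 6 = 14] peel the +6: subtract 6 from each side. So sub: -2*(-(4*(x^2))) = 8.
Step 3. [-2*(-(4*(x^2))) = 8] -2·(inner) — divide through by -2 ⇒ div: -(4*(x^2)) = -4.
Step 4. [-(4*(x^2)) = -4] LHS negated; negate both sides. So neg: 4*(x^2) = 4.
Step 5. [4*(x^2) = 4] 4 out front; divide by 4 ⇒ div: x^2 = 1.
Step 6. [x^2 = 1] √ both sides: 1 ≥ 0 gives two branches ⇒ sqrt: x = 1 or -1.

Answer: x ∈ {-1, 1}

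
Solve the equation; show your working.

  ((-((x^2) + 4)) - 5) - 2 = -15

Step 1. [((-((x^2) + 4)) - 5) - 2 = -15] -2 is outermost — add 2 both sides ⇒ sub: (-((x^2) + 4)) - 5 = -13.
Step 2. [(-((x^2) + 4)) - 5 = -13] -5 is outermost — add 5 both sides ⇒ sub: -((x^2) + 4) = -8.
Step 3. [-((x^2) + 4) = -8] flip signs both sides, so neg: (x^2) + 4 = 8.
Step 4. [(x^2) + 4 = 8] peel the +4: subtract 4 from each side, so sub: x^2 = 4.
Step 5. [x^2 = 4] √ both sides: 4 ≥ 0 gives two branches, so sqrt: x = 2 or -2.

Answer: x ∈ {-2, 2}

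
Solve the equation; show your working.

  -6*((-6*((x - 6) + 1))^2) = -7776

Step 1. [-6*((-6*((x - 6) + 1))^2) = -7776] -6·(inner) — divide through by -6, so div: (-6*((x - 6) + 1))^2 = 1296.
Step 2. [(-6*((x - 6) + 1))^2 = 1296] √ both sides: 1296 ≥ 0 gives two branches. So sqrt: -6*((x - 6) + 1) = 36 or -36.
Step 3. [-6*((x - 6) + 1) = 36 or -36] leading coefficient -6: divide by -6 ⇒ div: (x - 6) + 1 = -6 or 6.
Step 4. [(x - 6) + 1 = -6 or 6] peel the +1: subtract 1 from each side, so sub: x - 6 = -7 or 5.
Step 5. [x - 6 = -7 or 5] the outer -6 inverts by adding 6 ⇒ sub: x = -1 or 11.

Answer: x ∈ {-1, 11}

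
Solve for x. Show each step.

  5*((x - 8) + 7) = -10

Step 1. [5*((x - 8) + 7) = -10] LHS = 5·(…); ÷5 both sides, so div: (x - 8) + 7 = -2.
Step 2. [(x - 8) + 7 = -2] peel the +7: subtract 7 from each side. So sub: x - 8 = -9.
Step 3. [x - 8 = -9] 8 comes off first (add 8). So sub: x = -1.

Answer: x ∈ {-1}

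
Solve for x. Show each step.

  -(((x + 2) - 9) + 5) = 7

Step 1. [-(((x + 2) - 9) + 5) = 7] leading − — multiply by −1, so neg: ((x + 2) - 9) + 5 = -7.
Step 2. [((x + 2) - 9) + 5 = -7] the outer +5 inverts by subtracting 5, so sub: (x + 2) - 9 = -12.
Step 3. [(x + 2) - 9 = -12] the outer -9 inverts by adding 9 ⇒ sub: x + 2 = -3.
Step 4. [x + 2 = -3] 2 comes off first (subtract 2) ⇒ sub: x = -5.

Answer: x ∈ {-5}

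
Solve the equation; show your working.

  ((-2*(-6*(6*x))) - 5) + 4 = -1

Step 1. [((-2*(-6*(6*x))) - 5) + 4 = -1] +4 is outermost — subtract 4 both sides. So sub: (-2*(-6*(6*x))) - 5 = -5.
Step 2. [(-2*(-6*(6*x))) - 5 = -5] the outer -5 inverts by adding 5, so sub: -2*(-6*(6*x)) = 0.
Step 3. [-2*(-6*(6*x)) = 0] divide by the outer -2, so div: -6*(6*x) = 0.
Step 4. [-6*(6*x) = 0] -6·(inner) — divide through by -6 ⇒ div: 6*x = 0.
Step 5. [6*x = 0] divide by the outer 6 ⇒ div: x = 0.

Answer: x ∈ {0}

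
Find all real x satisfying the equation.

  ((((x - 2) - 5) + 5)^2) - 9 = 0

Step 1. [((((x - 2) - 5) + 5)^2) - 9 = 0] the outer -9 inverts by adding 9, so sub: (((x - 2) - 5) + 5)^2 = 9.
Step 2. [(((x - 2) - 5) + 5)^2 = 9] 9 ≥ 0, LHS is (·)² — take ±√ ⇒ sqrt: ((x - 2) - 5) + 5 = 3 or -3.
Step 3. [((x - 2) - 5) + 5 = 3 or -3] subtract 5: x sits inside (… + 5). So sub: (x - 2) - 5 = -2 or -8.
Step 4. [(x - 2) - 5 = -2 or -8] -5 is outermost — add 5 both sides, so sub: x - 2 = 3 or -3.
Step 5. [x - 2 = 3 or -3] 2 comes off first (add 2) ⇒ sub: x = 5 or -1.

Answer: x ∈ {-1, 5}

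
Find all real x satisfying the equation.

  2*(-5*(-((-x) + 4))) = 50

Step 1. [2*(-5*(-((-x) + 4))) = 50] leading coefficient 2: divide by 2, so div: -5*(-((-x) + 4)) = 25.
Step 2. [-5*(-((-x) + 4)) = 25] divide by the outer -5, so div: -((-x) + 4) = -5.
Step 3. [-((-x) + 4) = -5] LHS negated; negate both sides. So neg: (-x) + 4 = 5.
Step 4. [(-x) + 4 = 5] subtract 4: x sits inside (… + 4). So sub: -x = 1.
Step 5. [-x = 1] flip signs both sides ⇒ neg: x = -1.

Answer: x ∈ {-1}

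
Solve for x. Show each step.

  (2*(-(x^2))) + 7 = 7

Step 1. [(2*(-(x^2))) + 7 = 7] subtract 7: x sits inside (… + 7) ⇒ sub: 2*(-(x^2)) = 0.
Step 2. [2*(-(x^2)) = 0] leading coefficient 2: divide by 2 ⇒ div: -(x^2) = 0.
Step 3. [-(x^2) = 0] flip signs both sides ⇒ neg: x^2 = 0.
Step 4. [x^2 = 0] LHS squared, RHS 0 ≥ 0: apply √ (±), so sqrt: x = 0.

Answer: x ∈ {0}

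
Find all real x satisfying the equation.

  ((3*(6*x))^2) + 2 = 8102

Step 1. [((3*(6*x))^2) + 2 = 8102] the outer +2 inverts by subtracting 2 ⇒ sub: (3*(6*x))^2 = 8100.
Step 2. [(3*(6*x))^2 = 8100] 8100 ≥ 0, LHS is (·)² — take ±√, so sqrt: 3*(6*x) = 90 or -90.
Step 3. [3*(6*x) = 90 or -90] LHS = 3·(…); ÷3 both sides. So div: 6*x = 30 or -30.
Step 4. [6*x = 30 or -30] divide by the outer 6, so div: x = 5 or -5.

Answer: x ∈ {-5, 5}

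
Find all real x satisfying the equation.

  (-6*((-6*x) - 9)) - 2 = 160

Step 1. [(-6*((-6*x) - 9)) - 2 = 160] 2 comes off first (add 2) ⇒ sub: -6*((-6*x) - 9) = 162.
Step 2. [-6*((-6*x) - 9) = 162] divide by the outer -6, so div: (-6*x) - 9 = -27.
Step 3. [(-6*x) - 9 = -27] -9 is outermost — add 9 both sides, so sub: -6*x = -18.
Step 4. [-6*x = -18] leading coefficient -6: divide by -6. So div: x = 3.

Answer: x ∈ {3}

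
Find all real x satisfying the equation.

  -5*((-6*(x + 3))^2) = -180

Step 1. [-5*((-6*(x + 3))^2) = -180] divide by the outer -5. So div: (-6*(x + 3))^2 = 36.
Step 2. [(-6*(x + 3))^2 = 36] LHS squared, RHS 36 ≥ 0: apply √ (±), so sqrt: -6*(x + 3) = 6 or -6.
Step 3. [-6*(x + 3) = 6 or -6] LHS = -6·(…); ÷-6 both sides, so div: x + 3 = -1 or 1.
Step 4. [x + 3 = -1 or 1] subtract 3: x sits inside (… + 3), so sub: x = -4 or -2.

Answer: x ∈ {-4, -2}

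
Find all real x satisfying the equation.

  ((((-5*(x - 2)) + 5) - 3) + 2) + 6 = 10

Step 1. [((((-5*(x - 2)) + 5) - 3) + 2) + 6 = 10] +6 is outermost — subtract 6 both sides, so sub: (((-5*(x - 2)) + 5) - 3) + 2 = 4.
Step 2. [(((-5*(x - 2)) + 5) - 3) + 2 = 4] 2 comes off first (subtract 2), so sub: ((-5*(x - 2)) + 5) - 3 = 2.
Step 3. [((-5*(x - 2)) + 5) - 3 = 2] add 3: x sits inside (… - 3) ⇒ sub: (-5*(x - 2)) + 5 = 5.
Step 4. [(-5*(x - 2)) + 5 = 5] -5 | LHS and -5 | 5: pull -5 out. So factor: (x - 2) - 1 = -1.
Step 5. [(x - 2) - 1 = -1] add 1: x sits inside (… - 1). So sub: x - 2 = 0.
Step 6. [x - 2 = 0] 2 comes off first (add 2). So sub: x = 2.

Answer: x ∈ {2}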